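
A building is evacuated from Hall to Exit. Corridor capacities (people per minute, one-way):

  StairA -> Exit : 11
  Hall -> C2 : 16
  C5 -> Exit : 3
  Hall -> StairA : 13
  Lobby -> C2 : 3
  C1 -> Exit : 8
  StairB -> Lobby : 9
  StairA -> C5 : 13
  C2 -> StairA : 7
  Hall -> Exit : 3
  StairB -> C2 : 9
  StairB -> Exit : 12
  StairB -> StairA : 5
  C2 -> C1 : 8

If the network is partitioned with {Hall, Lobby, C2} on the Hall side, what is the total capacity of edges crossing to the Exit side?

31

Edges leaving {Hall, Lobby, C2}: Hall→StairA (13), Hall→Exit (3), C2→StairA (7), C2→C1 (8).
Cut capacity = 13 + 3 + 7 + 8 = 31.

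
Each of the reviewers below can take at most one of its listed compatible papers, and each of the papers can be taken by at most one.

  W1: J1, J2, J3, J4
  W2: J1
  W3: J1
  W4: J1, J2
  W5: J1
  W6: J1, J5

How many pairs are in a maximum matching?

Unit-capacity flow: source→left, listed edges, right→sink; max matching = max flow.
Augmenting path W1→J1 (+1); matched 1.
Augmenting path W4→J2 (+1); matched 2.
Augmenting path W6→J5 (+1); matched 3.
Augmenting path W2→J1→W1→J3 (+1); matched 4.
No augmenting path remains; maximum matching = 4.
König certificate: {W1, W4, W6, J1} is a vertex cover of size 4 (every listed pair touches it), so no matching can be larger.

4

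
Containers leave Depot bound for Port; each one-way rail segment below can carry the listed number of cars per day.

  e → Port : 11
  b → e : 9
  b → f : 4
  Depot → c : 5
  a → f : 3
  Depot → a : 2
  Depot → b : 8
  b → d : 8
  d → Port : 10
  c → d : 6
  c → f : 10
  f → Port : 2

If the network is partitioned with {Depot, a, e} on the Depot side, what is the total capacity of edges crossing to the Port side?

Edges leaving {Depot, a, e}: Depot→b (8), Depot→c (5), a→f (3), e→Port (11).
Cut capacity = 8 + 5 + 3 + 11 = 27.

27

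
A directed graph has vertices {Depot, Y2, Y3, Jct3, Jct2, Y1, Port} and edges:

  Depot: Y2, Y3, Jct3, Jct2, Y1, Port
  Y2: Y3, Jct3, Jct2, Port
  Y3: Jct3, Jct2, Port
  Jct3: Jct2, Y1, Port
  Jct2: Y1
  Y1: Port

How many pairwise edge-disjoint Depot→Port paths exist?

Assign every edge capacity 1; by Menger, the answer equals the max flow.
Path Depot→Port (+1); total 1.
Path Depot→Y2→Port (+1); total 2.
Path Depot→Y3→Port (+1); total 3.
Path Depot→Jct3→Port (+1); total 4.
Path Depot→Y1→Port (+1); total 5.
No residual Depot→Port path; max flow = 5.
Certifying cut of size 5: {Depot→Jct3, Depot→Port, Depot→Y2, Depot→Y3, Y1→Port}.

5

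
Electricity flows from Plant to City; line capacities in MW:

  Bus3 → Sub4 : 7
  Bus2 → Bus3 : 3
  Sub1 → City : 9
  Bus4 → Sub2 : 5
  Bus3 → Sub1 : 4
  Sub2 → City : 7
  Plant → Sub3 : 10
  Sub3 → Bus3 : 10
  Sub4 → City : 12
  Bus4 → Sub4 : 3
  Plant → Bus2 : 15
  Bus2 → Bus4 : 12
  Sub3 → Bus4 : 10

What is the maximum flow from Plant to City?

19

Augment Plant→Sub3→Bus3→Sub4→City: bottleneck 7, flow now 7.
Augment Plant→Sub3→Bus3→Sub1→City: bottleneck 3, flow now 10.
Augment Plant→Bus2→Bus3→Sub1→City: bottleneck 1, flow now 11.
Augment Plant→Bus2→Bus4→Sub4→City: bottleneck 3, flow now 14.
Augment Plant→Bus2→Bus4→Sub2→City: bottleneck 5, flow now 19.
No augmenting path remains; maximum flow = 19.
In the residual graph, reachable from Plant: {Plant, Sub3, Bus2, Bus3, Bus4}.
Min-cut edges: Bus3→Sub4 (7), Bus3→Sub1 (4), Bus4→Sub4 (3), Bus4→Sub2 (5); capacity 7 + 4 + 3 + 5 = 19.
This cut is saturated, so no flow can exceed 19.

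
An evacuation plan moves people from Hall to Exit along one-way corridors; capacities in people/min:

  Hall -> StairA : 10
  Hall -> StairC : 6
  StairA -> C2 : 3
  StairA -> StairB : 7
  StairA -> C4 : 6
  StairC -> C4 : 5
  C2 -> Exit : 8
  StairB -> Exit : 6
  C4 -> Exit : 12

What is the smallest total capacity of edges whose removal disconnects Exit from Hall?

15

Augment Hall→StairA→C2→Exit: bottleneck 3, flow now 3.
Augment Hall→StairA→StairB→Exit: bottleneck 6, flow now 9.
Augment Hall→StairA→C4→Exit: bottleneck 1, flow now 10.
Augment Hall→StairC→C4→Exit: bottleneck 5, flow now 15.
No augmenting path remains; maximum flow = 15.
By max-flow min-cut, the minimum cut capacity equals the max flow.
In the residual graph, reachable from Hall: {Hall, StairC}.
Min-cut edges: Hall→StairA (10), StairC→C4 (5); capacity 10 + 5 = 15.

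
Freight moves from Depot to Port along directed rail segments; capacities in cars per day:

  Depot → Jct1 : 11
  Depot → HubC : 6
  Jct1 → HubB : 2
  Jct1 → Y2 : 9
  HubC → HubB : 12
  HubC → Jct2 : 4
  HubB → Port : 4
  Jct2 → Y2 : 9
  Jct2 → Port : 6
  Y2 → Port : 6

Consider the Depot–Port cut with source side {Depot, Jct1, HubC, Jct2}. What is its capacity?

Edges leaving {Depot, Jct1, HubC, Jct2}: Jct1→HubB (2), Jct1→Y2 (9), HubC→HubB (12), Jct2→Y2 (9), Jct2→Port (6).
Cut capacity = 2 + 9 + 12 + 9 + 6 = 38.

38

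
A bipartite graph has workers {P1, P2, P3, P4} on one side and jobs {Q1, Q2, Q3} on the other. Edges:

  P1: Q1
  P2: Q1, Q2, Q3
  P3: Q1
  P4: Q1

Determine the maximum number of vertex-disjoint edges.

Unit-capacity flow: source→left, listed edges, right→sink; max matching = max flow.
Augmenting path P1→Q1 (+1); matched 1.
Augmenting path P2→Q2 (+1); matched 2.
No augmenting path remains; maximum matching = 2.
König certificate: {P2, Q1} is a vertex cover of size 2 (every listed pair touches it), so no matching can be larger.

2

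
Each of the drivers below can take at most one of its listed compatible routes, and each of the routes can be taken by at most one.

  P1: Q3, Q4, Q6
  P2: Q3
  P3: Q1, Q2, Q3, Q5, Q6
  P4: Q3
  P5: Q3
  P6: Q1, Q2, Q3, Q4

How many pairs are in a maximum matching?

Unit-capacity flow: source→left, listed edges, right→sink; max matching = max flow.
Augmenting path P1→Q3 (+1); matched 1.
Augmenting path P3→Q1 (+1); matched 2.
Augmenting path P6→Q2 (+1); matched 3.
Augmenting path P2→Q3→P1→Q4 (+1); matched 4.
No augmenting path remains; maximum matching = 4.
König certificate: {P1, P3, P6, Q3} is a vertex cover of size 4 (every listed pair touches it), so no matching can be larger.

4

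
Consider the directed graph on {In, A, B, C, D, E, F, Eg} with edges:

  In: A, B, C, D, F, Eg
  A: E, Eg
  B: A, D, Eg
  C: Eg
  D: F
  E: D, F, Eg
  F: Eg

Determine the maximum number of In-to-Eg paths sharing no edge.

5

Assign every edge capacity 1; by Menger, the answer equals the max flow.
Path In→Eg (+1); total 1.
Path In→A→Eg (+1); total 2.
Path In→B→Eg (+1); total 3.
Path In→C→Eg (+1); total 4.
Path In→F→Eg (+1); total 5.
No residual In→Eg path; max flow = 5.
Certifying cut of size 5: {F→Eg, In→A, In→B, In→C, In→Eg}.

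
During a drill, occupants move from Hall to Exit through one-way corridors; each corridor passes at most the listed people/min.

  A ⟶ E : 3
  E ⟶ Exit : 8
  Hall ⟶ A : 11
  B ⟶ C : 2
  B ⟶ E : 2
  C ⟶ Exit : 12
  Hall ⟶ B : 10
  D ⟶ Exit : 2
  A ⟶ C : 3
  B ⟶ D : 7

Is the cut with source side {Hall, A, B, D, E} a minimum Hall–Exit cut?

No — its capacity is 15, but the minimum cut has capacity 12.

Given cut capacity: 3 + 2 + 2 + 8 = 15.
Augment Hall→A→C→Exit: bottleneck 3, flow now 3.
Augment Hall→A→E→Exit: bottleneck 3, flow now 6.
Augment Hall→B→C→Exit: bottleneck 2, flow now 8.
Augment Hall→B→D→Exit: bottleneck 2, flow now 10.
Augment Hall→B→E→Exit: bottleneck 2, flow now 12.
No augmenting path remains; maximum flow = 12.
In the residual graph, reachable from Hall: {Hall, A, B, D}.
Min-cut edges: A→C (3), A→E (3), B→C (2), B→E (2), D→Exit (2); capacity 3 + 3 + 2 + 2 + 2 = 12.
Cut capacity 15 exceeds the max flow 12, so it is not minimum.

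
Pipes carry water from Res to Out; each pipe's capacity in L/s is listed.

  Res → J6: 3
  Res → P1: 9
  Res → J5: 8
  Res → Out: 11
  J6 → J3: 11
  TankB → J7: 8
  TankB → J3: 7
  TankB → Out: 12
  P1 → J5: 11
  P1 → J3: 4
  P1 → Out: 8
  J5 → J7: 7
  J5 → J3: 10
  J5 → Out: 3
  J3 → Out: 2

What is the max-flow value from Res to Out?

Augment Res→Out: bottleneck 11, flow now 11.
Augment Res→P1→Out: bottleneck 8, flow now 19.
Augment Res→J5→Out: bottleneck 3, flow now 22.
Augment Res→J6→J3→Out: bottleneck 2, flow now 24.
No augmenting path remains; maximum flow = 24.
In the residual graph, reachable from Res: {Res, J6, P1, J5, J7, J3}.
Min-cut edges: Res→Out (11), P1→Out (8), J5→Out (3), J3→Out (2); capacity 11 + 8 + 3 + 2 = 24.
This cut is saturated, so no flow can exceed 24.

24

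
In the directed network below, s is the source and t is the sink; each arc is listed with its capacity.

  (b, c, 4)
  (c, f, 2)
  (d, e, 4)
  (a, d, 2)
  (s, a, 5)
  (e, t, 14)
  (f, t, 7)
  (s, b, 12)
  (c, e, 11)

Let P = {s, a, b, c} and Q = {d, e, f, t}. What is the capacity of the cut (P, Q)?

15

Edges leaving {s, a, b, c}: a→d (2), c→e (11), c→f (2).
Cut capacity = 2 + 11 + 2 = 15.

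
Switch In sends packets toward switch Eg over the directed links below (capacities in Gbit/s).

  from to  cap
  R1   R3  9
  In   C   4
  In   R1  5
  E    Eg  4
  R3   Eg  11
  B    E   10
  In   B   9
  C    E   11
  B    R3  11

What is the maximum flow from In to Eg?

15

Augment In→B→R3→Eg: bottleneck 9, flow now 9.
Augment In→R1→R3→Eg: bottleneck 2, flow now 11.
Augment In→C→E→Eg: bottleneck 4, flow now 15.
No augmenting path remains; maximum flow = 15.
In the residual graph, reachable from In: {In, B, R1, C, R3, E}.
Min-cut edges: R3→Eg (11), E→Eg (4); capacity 11 + 4 = 15.
This cut is saturated, so no flow can exceed 15.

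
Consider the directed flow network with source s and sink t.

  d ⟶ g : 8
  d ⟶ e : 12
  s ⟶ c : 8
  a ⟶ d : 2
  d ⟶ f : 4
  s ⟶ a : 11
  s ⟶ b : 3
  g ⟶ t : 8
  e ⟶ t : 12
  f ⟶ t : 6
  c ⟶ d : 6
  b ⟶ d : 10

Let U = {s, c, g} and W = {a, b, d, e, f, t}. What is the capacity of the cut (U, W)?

Edges leaving {s, c, g}: s→a (11), s→b (3), c→d (6), g→t (8).
Cut capacity = 11 + 3 + 6 + 8 = 28.

28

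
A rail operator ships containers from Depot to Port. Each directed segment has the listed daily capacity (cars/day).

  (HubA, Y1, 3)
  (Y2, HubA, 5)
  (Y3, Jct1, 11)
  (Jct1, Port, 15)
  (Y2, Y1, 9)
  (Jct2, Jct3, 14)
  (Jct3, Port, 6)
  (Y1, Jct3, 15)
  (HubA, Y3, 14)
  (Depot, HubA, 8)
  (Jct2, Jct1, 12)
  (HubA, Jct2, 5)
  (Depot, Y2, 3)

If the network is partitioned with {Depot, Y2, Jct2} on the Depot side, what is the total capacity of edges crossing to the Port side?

Edges leaving {Depot, Y2, Jct2}: Depot→HubA (8), Y2→HubA (5), Y2→Y1 (9), Jct2→Jct3 (14), Jct2→Jct1 (12).
Cut capacity = 8 + 5 + 9 + 14 + 12 = 48.

48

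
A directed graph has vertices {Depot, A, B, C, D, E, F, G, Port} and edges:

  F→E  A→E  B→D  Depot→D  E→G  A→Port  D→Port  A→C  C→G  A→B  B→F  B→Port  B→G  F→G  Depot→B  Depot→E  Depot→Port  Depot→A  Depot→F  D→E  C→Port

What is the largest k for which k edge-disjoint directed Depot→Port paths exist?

4

Assign every edge capacity 1; by Menger, the answer equals the max flow.
Path Depot→Port (+1); total 1.
Path Depot→A→Port (+1); total 2.
Path Depot→B→Port (+1); total 3.
Path Depot→D→Port (+1); total 4.
No residual Depot→Port path; max flow = 4.
Certifying cut of size 4: {Depot→A, Depot→B, Depot→D, Depot→Port}.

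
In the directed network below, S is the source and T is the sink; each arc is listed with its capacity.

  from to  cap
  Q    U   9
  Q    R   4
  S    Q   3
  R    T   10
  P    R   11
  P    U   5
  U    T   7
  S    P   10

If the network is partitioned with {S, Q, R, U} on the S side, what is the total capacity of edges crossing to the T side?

27

Edges leaving {S, Q, R, U}: S→P (10), R→T (10), U→T (7).
Cut capacity = 10 + 10 + 7 = 27.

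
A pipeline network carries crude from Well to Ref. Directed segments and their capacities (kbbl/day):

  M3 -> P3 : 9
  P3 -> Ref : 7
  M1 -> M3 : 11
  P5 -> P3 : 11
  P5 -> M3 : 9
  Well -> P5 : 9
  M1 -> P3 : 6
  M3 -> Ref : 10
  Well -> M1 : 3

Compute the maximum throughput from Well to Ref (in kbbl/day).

12

Augment Well→M1→M3→Ref: bottleneck 3, flow now 3.
Augment Well→P5→M3→Ref: bottleneck 7, flow now 10.
Augment Well→P5→P3→Ref: bottleneck 2, flow now 12.
No augmenting path remains; maximum flow = 12.
In the residual graph, reachable from Well: {Well}.
Min-cut edges: Well→M1 (3), Well→P5 (9); capacity 3 + 9 = 12.
This cut is saturated, so no flow can exceed 12.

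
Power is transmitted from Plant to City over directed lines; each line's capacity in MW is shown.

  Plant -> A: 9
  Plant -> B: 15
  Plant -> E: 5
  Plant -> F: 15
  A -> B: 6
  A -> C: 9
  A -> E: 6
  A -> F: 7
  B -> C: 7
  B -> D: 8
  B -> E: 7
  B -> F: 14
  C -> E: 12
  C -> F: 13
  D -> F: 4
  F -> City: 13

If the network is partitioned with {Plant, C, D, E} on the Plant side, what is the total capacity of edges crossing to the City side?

Edges leaving {Plant, C, D, E}: Plant→A (9), Plant→B (15), Plant→F (15), C→F (13), D→F (4).
Cut capacity = 9 + 15 + 15 + 13 + 4 = 56.

56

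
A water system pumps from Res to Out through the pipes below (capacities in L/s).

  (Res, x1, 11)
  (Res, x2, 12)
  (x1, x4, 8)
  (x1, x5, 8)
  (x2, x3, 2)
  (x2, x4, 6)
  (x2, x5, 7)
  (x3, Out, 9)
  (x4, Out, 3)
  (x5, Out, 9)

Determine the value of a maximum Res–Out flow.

Augment Res→x1→x4→Out: bottleneck 3, flow now 3.
Augment Res→x1→x5→Out: bottleneck 8, flow now 11.
Augment Res→x2→x3→Out: bottleneck 2, flow now 13.
Augment Res→x2→x5→Out: bottleneck 1, flow now 14.
No augmenting path remains; maximum flow = 14.
In the residual graph, reachable from Res: {Res, x1, x2, x4, x5}.
Min-cut edges: x2→x3 (2), x4→Out (3), x5→Out (9); capacity 2 + 3 + 9 = 14.
This cut is saturated, so no flow can exceed 14.

14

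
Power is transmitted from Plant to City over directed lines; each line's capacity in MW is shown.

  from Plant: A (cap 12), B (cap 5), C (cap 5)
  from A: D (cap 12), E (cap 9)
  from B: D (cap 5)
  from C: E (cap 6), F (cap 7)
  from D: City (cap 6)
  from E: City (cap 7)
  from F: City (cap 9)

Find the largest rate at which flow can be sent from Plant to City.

18

Augment Plant→A→D→City: bottleneck 6, flow now 6.
Augment Plant→A→E→City: bottleneck 6, flow now 12.
Augment Plant→C→E→City: bottleneck 1, flow now 13.
Augment Plant→C→F→City: bottleneck 4, flow now 17.
Augment Plant→B→D→A→E→C→F→City: bottleneck 1, flow now 18. (uses reverse residual edge)
No augmenting path remains; maximum flow = 18.
In the residual graph, reachable from Plant: {Plant, A, B, D, E}.
Min-cut edges: Plant→C (5), D→City (6), E→City (7); capacity 5 + 6 + 7 = 18.
This cut is saturated, so no flow can exceed 18.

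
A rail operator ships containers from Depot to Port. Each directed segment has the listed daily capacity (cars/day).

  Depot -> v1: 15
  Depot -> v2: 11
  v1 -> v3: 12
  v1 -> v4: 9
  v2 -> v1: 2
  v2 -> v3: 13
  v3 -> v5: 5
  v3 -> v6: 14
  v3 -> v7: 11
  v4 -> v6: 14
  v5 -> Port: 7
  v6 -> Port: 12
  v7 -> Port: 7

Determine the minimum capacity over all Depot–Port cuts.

24

Augment Depot→v1→v3→v5→Port: bottleneck 5, flow now 5.
Augment Depot→v1→v3→v6→Port: bottleneck 7, flow now 12.
Augment Depot→v1→v4→v6→Port: bottleneck 3, flow now 15.
Augment Depot→v2→v3→v6→Port: bottleneck 2, flow now 17.
Augment Depot→v2→v3→v7→Port: bottleneck 7, flow now 24.
No augmenting path remains; maximum flow = 24.
By max-flow min-cut, the minimum cut capacity equals the max flow.
In the residual graph, reachable from Depot: {Depot, v1, v2, v3, v4, v6, v7}.
Min-cut edges: v3→v5 (5), v6→Port (12), v7→Port (7); capacity 5 + 12 + 7 = 24.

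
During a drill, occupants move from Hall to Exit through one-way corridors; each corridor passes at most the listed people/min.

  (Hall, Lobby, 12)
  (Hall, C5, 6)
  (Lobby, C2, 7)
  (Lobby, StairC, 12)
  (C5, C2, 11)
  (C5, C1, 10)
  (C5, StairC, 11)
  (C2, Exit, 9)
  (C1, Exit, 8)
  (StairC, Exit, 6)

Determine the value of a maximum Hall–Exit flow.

18

Augment Hall→Lobby→C2→Exit: bottleneck 7, flow now 7.
Augment Hall→Lobby→StairC→Exit: bottleneck 5, flow now 12.
Augment Hall→C5→C2→Exit: bottleneck 2, flow now 14.
Augment Hall→C5→C1→Exit: bottleneck 4, flow now 18.
No augmenting path remains; maximum flow = 18.
In the residual graph, reachable from Hall: {Hall}.
Min-cut edges: Hall→Lobby (12), Hall→C5 (6); capacity 12 + 6 = 18.
This cut is saturated, so no flow can exceed 18.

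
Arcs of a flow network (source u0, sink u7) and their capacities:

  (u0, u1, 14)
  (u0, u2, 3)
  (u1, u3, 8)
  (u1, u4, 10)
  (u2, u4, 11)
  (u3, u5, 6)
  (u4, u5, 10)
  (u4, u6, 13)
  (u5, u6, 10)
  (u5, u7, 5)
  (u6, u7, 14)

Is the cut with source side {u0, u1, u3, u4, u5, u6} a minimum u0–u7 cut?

Given cut capacity: 3 + 5 + 14 = 22.
Augment u0→u1→u3→u5→u7: bottleneck 5, flow now 5.
Augment u0→u1→u4→u6→u7: bottleneck 9, flow now 14.
Augment u0→u2→u4→u6→u7: bottleneck 3, flow now 17.
No augmenting path remains; maximum flow = 17.
In the residual graph, reachable from u0: {u0}.
Min-cut edges: u0→u1 (14), u0→u2 (3); capacity 14 + 3 = 17.
Cut capacity 22 exceeds the max flow 17, so it is not minimum.

No — its capacity is 22, but the minimum cut has capacity 17.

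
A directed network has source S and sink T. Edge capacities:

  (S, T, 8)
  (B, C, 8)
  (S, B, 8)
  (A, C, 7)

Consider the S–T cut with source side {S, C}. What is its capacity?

Edges leaving {S, C}: S→B (8), S→T (8).
Cut capacity = 8 + 8 = 16.

16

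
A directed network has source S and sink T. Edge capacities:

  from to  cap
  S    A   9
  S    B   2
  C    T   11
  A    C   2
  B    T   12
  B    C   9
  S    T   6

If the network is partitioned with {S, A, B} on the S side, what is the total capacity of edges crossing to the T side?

Edges leaving {S, A, B}: S→T (6), A→C (2), B→C (9), B→T (12).
Cut capacity = 6 + 2 + 9 + 12 = 29.

29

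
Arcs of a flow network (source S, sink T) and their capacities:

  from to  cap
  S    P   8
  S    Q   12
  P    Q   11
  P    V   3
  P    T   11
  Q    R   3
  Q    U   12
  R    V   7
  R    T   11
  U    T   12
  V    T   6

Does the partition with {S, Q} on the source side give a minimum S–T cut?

No — its capacity is 23, but the minimum cut has capacity 20.

Given cut capacity: 8 + 3 + 12 = 23.
Augment S→P→T: bottleneck 8, flow now 8.
Augment S→Q→R→T: bottleneck 3, flow now 11.
Augment S→Q→U→T: bottleneck 9, flow now 20.
No augmenting path remains; maximum flow = 20.
In the residual graph, reachable from S: {S}.
Min-cut edges: S→P (8), S→Q (12); capacity 8 + 12 = 20.
Cut capacity 23 exceeds the max flow 20, so it is not minimum.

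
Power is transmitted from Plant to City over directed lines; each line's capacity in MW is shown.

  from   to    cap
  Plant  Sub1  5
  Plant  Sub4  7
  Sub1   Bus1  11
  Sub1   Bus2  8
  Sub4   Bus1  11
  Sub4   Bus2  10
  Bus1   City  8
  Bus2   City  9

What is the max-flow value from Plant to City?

Augment Plant→Sub1→Bus1→City: bottleneck 5, flow now 5.
Augment Plant→Sub4→Bus1→City: bottleneck 3, flow now 8.
Augment Plant→Sub4→Bus2→City: bottleneck 4, flow now 12.
No augmenting path remains; maximum flow = 12.
In the residual graph, reachable from Plant: {Plant}.
Min-cut edges: Plant→Sub1 (5), Plant→Sub4 (7); capacity 5 + 7 = 12.
This cut is saturated, so no flow can exceed 12.

12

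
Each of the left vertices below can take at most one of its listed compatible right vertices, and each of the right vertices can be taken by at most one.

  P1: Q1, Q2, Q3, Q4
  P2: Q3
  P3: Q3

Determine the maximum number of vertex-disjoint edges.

Unit-capacity flow: source→left, listed edges, right→sink; max matching = max flow.
Augmenting path P1→Q1 (+1); matched 1.
Augmenting path P2→Q3 (+1); matched 2.
No augmenting path remains; maximum matching = 2.
König certificate: {P1, Q3} is a vertex cover of size 2 (every listed pair touches it), so no matching can be larger.

2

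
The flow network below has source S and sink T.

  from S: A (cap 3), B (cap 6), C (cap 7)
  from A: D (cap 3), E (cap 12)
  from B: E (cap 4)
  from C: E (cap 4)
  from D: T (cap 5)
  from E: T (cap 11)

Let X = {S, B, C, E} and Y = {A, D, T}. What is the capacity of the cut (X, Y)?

14

Edges leaving {S, B, C, E}: S→A (3), E→T (11).
Cut capacity = 3 + 11 = 14.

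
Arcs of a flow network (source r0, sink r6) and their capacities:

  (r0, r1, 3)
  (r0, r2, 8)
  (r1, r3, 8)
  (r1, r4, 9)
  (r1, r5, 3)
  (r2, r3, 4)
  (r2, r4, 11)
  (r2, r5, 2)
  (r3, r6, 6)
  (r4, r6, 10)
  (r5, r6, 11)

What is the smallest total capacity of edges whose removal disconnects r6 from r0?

Augment r0→r1→r3→r6: bottleneck 3, flow now 3.
Augment r0→r2→r3→r6: bottleneck 3, flow now 6.
Augment r0→r2→r4→r6: bottleneck 5, flow now 11.
No augmenting path remains; maximum flow = 11.
By max-flow min-cut, the minimum cut capacity equals the max flow.
In the residual graph, reachable from r0: {r0}.
Min-cut edges: r0→r1 (3), r0→r2 (8); capacity 3 + 8 = 11.

11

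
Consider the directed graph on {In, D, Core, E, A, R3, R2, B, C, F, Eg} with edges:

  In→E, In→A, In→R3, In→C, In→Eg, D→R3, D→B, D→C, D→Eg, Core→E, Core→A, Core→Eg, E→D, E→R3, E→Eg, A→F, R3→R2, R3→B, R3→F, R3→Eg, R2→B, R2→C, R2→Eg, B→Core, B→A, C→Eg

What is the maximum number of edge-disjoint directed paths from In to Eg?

4

Assign every edge capacity 1; by Menger, the answer equals the max flow.
Path In→Eg (+1); total 1.
Path In→E→Eg (+1); total 2.
Path In→R3→Eg (+1); total 3.
Path In→C→Eg (+1); total 4.
No residual In→Eg path; max flow = 4.
Certifying cut of size 4: {In→C, In→E, In→Eg, In→R3}.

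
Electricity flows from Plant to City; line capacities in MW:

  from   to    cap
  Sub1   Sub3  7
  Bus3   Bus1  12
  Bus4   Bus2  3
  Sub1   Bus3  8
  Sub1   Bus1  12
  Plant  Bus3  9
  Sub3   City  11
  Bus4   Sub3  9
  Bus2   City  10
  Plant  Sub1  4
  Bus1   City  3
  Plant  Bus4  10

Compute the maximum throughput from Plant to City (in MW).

Augment Plant→Sub1→Bus1→City: bottleneck 3, flow now 3.
Augment Plant→Sub1→Sub3→City: bottleneck 1, flow now 4.
Augment Plant→Bus4→Bus2→City: bottleneck 3, flow now 7.
Augment Plant→Bus4→Sub3→City: bottleneck 7, flow now 14.
Augment Plant→Bus3→Bus1→Sub1→Sub3→City: bottleneck 3, flow now 17. (uses reverse residual edge)
No augmenting path remains; maximum flow = 17.
In the residual graph, reachable from Plant: {Plant, Bus3, Bus1}.
Min-cut edges: Plant→Sub1 (4), Plant→Bus4 (10), Bus1→City (3); capacity 4 + 10 + 3 = 17.
This cut is saturated, so no flow can exceed 17.

17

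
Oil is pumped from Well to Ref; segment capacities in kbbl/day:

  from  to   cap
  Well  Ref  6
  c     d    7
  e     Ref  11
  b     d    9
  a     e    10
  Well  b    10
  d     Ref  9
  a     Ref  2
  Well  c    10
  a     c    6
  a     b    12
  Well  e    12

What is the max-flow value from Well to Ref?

Augment Well→Ref: bottleneck 6, flow now 6.
Augment Well→e→Ref: bottleneck 11, flow now 17.
Augment Well→b→d→Ref: bottleneck 9, flow now 26.
No augmenting path remains; maximum flow = 26.
In the residual graph, reachable from Well: {Well, b, c, d, e}.
Min-cut edges: Well→Ref (6), d→Ref (9), e→Ref (11); capacity 6 + 9 + 11 = 26.
This cut is saturated, so no flow can exceed 26.

26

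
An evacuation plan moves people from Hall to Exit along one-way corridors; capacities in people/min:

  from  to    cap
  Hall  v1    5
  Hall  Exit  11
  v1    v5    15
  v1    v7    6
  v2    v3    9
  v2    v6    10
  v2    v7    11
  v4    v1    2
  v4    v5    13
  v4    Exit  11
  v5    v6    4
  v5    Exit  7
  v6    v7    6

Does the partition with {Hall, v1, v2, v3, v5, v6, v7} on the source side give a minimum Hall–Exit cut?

No — its capacity is 18, but the minimum cut has capacity 16.

Given cut capacity: 11 + 7 = 18.
Augment Hall→Exit: bottleneck 11, flow now 11.
Augment Hall→v1→v5→Exit: bottleneck 5, flow now 16.
No augmenting path remains; maximum flow = 16.
In the residual graph, reachable from Hall: {Hall}.
Min-cut edges: Hall→v1 (5), Hall→Exit (11); capacity 5 + 11 = 16.
Cut capacity 18 exceeds the max flow 16, so it is not minimum.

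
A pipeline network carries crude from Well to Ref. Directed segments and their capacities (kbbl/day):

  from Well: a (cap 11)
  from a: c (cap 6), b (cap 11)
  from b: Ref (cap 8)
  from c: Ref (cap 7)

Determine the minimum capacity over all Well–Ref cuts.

Augment Well→a→b→Ref: bottleneck 8, flow now 8.
Augment Well→a→c→Ref: bottleneck 3, flow now 11.
No augmenting path remains; maximum flow = 11.
By max-flow min-cut, the minimum cut capacity equals the max flow.
In the residual graph, reachable from Well: {Well}.
Min-cut edges: Well→a (11); capacity 11 = 11.

11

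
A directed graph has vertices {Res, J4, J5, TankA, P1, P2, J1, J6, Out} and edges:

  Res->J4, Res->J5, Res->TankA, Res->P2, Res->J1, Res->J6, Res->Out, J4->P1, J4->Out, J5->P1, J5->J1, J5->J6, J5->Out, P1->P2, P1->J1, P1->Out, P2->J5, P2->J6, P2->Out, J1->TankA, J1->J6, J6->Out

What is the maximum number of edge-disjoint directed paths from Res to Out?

Assign every edge capacity 1; by Menger, the answer equals the max flow.
Path Res→Out (+1); total 1.
Path Res→J4→Out (+1); total 2.
Path Res→J5→Out (+1); total 3.
Path Res→P2→Out (+1); total 4.
Path Res→J6→Out (+1); total 5.
No residual Res→Out path; max flow = 5.
Certifying cut of size 5: {J6→Out, Res→J4, Res→J5, Res→Out, Res→P2}.

5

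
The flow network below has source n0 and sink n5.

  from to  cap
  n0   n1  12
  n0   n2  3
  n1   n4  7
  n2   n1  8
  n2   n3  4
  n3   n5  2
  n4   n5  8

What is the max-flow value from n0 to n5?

Augment n0→n1→n4→n5: bottleneck 7, flow now 7.
Augment n0→n2→n3→n5: bottleneck 2, flow now 9.
No augmenting path remains; maximum flow = 9.
In the residual graph, reachable from n0: {n0, n1, n2, n3}.
Min-cut edges: n1→n4 (7), n3→n5 (2); capacity 7 + 2 = 9.
This cut is saturated, so no flow can exceed 9.

9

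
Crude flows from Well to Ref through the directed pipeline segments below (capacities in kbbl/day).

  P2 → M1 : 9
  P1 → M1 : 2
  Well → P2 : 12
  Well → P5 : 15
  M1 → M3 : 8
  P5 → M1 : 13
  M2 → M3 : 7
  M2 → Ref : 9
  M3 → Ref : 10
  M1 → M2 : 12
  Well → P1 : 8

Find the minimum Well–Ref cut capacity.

19

Augment Well→P5→M1→M3→Ref: bottleneck 8, flow now 8.
Augment Well→P5→M1→M2→Ref: bottleneck 5, flow now 13.
Augment Well→P2→M1→M2→Ref: bottleneck 4, flow now 17.
Augment Well→P2→M1→M2→M3→Ref: bottleneck 2, flow now 19.
No augmenting path remains; maximum flow = 19.
By max-flow min-cut, the minimum cut capacity equals the max flow.
In the residual graph, reachable from Well: {Well, P5, P2, P1, M1, M3, M2}.
Min-cut edges: M3→Ref (10), M2→Ref (9); capacity 10 + 9 = 19.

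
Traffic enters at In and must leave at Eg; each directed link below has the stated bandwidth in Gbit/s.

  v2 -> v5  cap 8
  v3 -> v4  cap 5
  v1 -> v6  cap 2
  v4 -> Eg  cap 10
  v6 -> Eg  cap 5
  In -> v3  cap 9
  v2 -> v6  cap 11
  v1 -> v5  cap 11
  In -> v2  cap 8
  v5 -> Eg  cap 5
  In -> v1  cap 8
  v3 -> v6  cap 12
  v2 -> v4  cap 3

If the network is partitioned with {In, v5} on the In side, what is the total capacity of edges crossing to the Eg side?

Edges leaving {In, v5}: In→v1 (8), In→v2 (8), In→v3 (9), v5→Eg (5).
Cut capacity = 8 + 8 + 9 + 5 = 30.

30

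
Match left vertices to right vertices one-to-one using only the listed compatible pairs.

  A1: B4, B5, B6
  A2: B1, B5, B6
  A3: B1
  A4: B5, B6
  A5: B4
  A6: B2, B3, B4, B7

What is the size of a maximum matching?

5

Unit-capacity flow: source→left, listed edges, right→sink; max matching = max flow.
Augmenting path A1→B4 (+1); matched 1.
Augmenting path A2→B1 (+1); matched 2.
Augmenting path A4→B5 (+1); matched 3.
Augmenting path A6→B2 (+1); matched 4.
Augmenting path A3→B1→A2→B6 (+1); matched 5.
No augmenting path remains; maximum matching = 5.
König certificate: {A6, B1, B4, B5, B6} is a vertex cover of size 5 (every listed pair touches it), so no matching can be larger.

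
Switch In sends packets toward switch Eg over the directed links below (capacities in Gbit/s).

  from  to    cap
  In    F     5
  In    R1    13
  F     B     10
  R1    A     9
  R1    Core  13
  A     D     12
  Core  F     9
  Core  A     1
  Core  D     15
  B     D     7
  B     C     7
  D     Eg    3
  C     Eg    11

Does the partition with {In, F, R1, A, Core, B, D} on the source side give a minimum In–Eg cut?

Given cut capacity: 7 + 3 = 10.
Augment In→F→B→D→Eg: bottleneck 3, flow now 3.
Augment In→F→B→C→Eg: bottleneck 2, flow now 5.
Augment In→R1→A→D→B→C→Eg: bottleneck 3, flow now 8. (uses reverse residual edge)
Augment In→R1→Core→F→B→C→Eg: bottleneck 2, flow now 10.
No augmenting path remains; maximum flow = 10.
Cut capacity 10 equals the max flow, so it is a minimum cut.

Yes — it is a minimum cut (capacity 10).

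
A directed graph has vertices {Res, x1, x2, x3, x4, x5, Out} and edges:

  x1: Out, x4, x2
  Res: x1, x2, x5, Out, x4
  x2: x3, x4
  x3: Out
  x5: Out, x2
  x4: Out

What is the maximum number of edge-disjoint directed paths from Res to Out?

5

Assign every edge capacity 1; by Menger, the answer equals the max flow.
Path Res→Out (+1); total 1.
Path Res→x1→Out (+1); total 2.
Path Res→x4→Out (+1); total 3.
Path Res→x5→Out (+1); total 4.
Path Res→x2→x3→Out (+1); total 5.
No residual Res→Out path; max flow = 5.
Certifying cut of size 5: {Res→Out, Res→x1, Res→x2, Res→x4, Res→x5}.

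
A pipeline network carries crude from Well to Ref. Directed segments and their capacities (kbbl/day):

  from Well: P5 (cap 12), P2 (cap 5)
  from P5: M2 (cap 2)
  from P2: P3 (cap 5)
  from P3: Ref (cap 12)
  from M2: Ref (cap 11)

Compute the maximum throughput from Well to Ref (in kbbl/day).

7

Augment Well→P5→M2→Ref: bottleneck 2, flow now 2.
Augment Well→P2→P3→Ref: bottleneck 5, flow now 7.
No augmenting path remains; maximum flow = 7.
In the residual graph, reachable from Well: {Well, P5}.
Min-cut edges: Well→P2 (5), P5→M2 (2); capacity 5 + 2 = 7.
This cut is saturated, so no flow can exceed 7.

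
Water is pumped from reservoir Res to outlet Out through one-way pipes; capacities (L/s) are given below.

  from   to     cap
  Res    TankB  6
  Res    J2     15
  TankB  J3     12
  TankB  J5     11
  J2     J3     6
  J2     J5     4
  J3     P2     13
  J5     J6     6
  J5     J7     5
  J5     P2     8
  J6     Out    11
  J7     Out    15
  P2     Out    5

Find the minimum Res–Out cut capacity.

15

Augment Res→TankB→J3→P2→Out: bottleneck 5, flow now 5.
Augment Res→TankB→J5→J6→Out: bottleneck 1, flow now 6.
Augment Res→J2→J5→J6→Out: bottleneck 4, flow now 10.
Augment Res→J2→J3→TankB→J5→J6→Out: bottleneck 1, flow now 11. (uses reverse residual edge)
Augment Res→J2→J3→TankB→J5→J7→Out: bottleneck 4, flow now 15. (uses reverse residual edge)
No augmenting path remains; maximum flow = 15.
By max-flow min-cut, the minimum cut capacity equals the max flow.
In the residual graph, reachable from Res: {Res, J2, J3, P2}.
Min-cut edges: Res→TankB (6), J2→J5 (4), P2→Out (5); capacity 6 + 4 + 5 = 15.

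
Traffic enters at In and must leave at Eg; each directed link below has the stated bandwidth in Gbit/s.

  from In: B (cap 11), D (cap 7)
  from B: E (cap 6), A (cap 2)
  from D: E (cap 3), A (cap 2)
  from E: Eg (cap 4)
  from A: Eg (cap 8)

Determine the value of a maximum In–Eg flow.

Augment In→B→E→Eg: bottleneck 4, flow now 4.
Augment In→B→A→Eg: bottleneck 2, flow now 6.
Augment In→D→A→Eg: bottleneck 2, flow now 8.
No augmenting path remains; maximum flow = 8.
In the residual graph, reachable from In: {In, B, D, E}.
Min-cut edges: B→A (2), D→A (2), E→Eg (4); capacity 2 + 2 + 4 = 8.
This cut is saturated, so no flow can exceed 8.

8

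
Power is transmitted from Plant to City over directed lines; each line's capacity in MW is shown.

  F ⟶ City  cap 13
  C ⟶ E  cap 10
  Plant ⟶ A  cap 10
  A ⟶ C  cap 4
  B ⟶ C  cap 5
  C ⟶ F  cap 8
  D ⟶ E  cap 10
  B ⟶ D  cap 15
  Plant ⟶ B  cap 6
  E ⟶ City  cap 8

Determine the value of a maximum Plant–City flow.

10

Augment Plant→A→C→E→City: bottleneck 4, flow now 4.
Augment Plant→B→C→E→City: bottleneck 4, flow now 8.
Augment Plant→B→C→F→City: bottleneck 1, flow now 9.
Augment Plant→B→D→E→C→F→City: bottleneck 1, flow now 10. (uses reverse residual edge)
No augmenting path remains; maximum flow = 10.
In the residual graph, reachable from Plant: {Plant, A}.
Min-cut edges: Plant→B (6), A→C (4); capacity 6 + 4 = 10.
This cut is saturated, so no flow can exceed 10.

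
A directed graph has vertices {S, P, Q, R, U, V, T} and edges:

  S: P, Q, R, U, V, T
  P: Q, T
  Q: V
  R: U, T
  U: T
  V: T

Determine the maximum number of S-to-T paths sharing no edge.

Assign every edge capacity 1; by Menger, the answer equals the max flow.
Path S→T (+1); total 1.
Path S→P→T (+1); total 2.
Path S→R→T (+1); total 3.
Path S→U→T (+1); total 4.
Path S→V→T (+1); total 5.
No residual S→T path; max flow = 5.
Certifying cut of size 5: {S→P, S→R, S→T, S→U, V→T}.

5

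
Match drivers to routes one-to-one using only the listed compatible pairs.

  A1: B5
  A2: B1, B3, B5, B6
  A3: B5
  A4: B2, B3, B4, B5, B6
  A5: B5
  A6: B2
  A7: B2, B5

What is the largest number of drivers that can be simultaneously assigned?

Unit-capacity flow: source→left, listed edges, right→sink; max matching = max flow.
Augmenting path A1→B5 (+1); matched 1.
Augmenting path A2→B1 (+1); matched 2.
Augmenting path A4→B2 (+1); matched 3.
Augmenting path A6→B2→A4→B3 (+1); matched 4.
No augmenting path remains; maximum matching = 4.
König certificate: {A2, A4, B2, B5} is a vertex cover of size 4 (every listed pair touches it), so no matching can be larger.

4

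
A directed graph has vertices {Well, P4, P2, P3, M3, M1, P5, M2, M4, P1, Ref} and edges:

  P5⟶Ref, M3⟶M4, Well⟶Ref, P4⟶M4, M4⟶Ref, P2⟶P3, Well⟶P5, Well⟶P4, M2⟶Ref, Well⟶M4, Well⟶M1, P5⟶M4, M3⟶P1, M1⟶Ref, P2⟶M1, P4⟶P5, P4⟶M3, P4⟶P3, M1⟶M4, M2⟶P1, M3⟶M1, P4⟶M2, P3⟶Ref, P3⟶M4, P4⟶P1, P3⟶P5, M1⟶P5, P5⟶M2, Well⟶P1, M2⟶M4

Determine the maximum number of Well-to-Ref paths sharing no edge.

5

Assign every edge capacity 1; by Menger, the answer equals the max flow.
Path Well→Ref (+1); total 1.
Path Well→M1→Ref (+1); total 2.
Path Well→P5→Ref (+1); total 3.
Path Well→M4→Ref (+1); total 4.
Path Well→P4→P3→Ref (+1); total 5.
No residual Well→Ref path; max flow = 5.
Certifying cut of size 5: {Well→M1, Well→M4, Well→P4, Well→P5, Well→Ref}.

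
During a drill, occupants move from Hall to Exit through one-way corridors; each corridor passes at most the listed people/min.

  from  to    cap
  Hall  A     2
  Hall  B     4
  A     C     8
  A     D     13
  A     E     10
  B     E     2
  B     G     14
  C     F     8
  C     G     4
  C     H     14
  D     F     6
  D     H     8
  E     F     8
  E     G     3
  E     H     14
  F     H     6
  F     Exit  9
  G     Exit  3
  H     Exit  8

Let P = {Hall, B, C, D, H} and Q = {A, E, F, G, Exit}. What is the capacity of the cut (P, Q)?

44

Edges leaving {Hall, B, C, D, H}: Hall→A (2), B→E (2), B→G (14), C→F (8), C→G (4), D→F (6), H→Exit (8).
Cut capacity = 2 + 2 + 14 + 8 + 4 + 6 + 8 = 44.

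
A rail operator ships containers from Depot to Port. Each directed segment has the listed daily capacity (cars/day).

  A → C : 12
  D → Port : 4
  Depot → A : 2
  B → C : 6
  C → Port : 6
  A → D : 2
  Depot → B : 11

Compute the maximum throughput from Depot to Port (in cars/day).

8

Augment Depot→A→C→Port: bottleneck 2, flow now 2.
Augment Depot→B→C→Port: bottleneck 4, flow now 6.
Augment Depot→B→C→A→D→Port: bottleneck 2, flow now 8. (uses reverse residual edge)
No augmenting path remains; maximum flow = 8.
In the residual graph, reachable from Depot: {Depot, B}.
Min-cut edges: Depot→A (2), B→C (6); capacity 2 + 6 = 8.
This cut is saturated, so no flow can exceed 8.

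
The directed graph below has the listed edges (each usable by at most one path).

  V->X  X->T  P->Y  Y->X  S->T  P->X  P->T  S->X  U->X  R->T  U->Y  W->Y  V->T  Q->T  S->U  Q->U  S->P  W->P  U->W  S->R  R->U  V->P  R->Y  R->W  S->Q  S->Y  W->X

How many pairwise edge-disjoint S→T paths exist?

5

Assign every edge capacity 1; by Menger, the answer equals the max flow.
Path S→T (+1); total 1.
Path S→P→T (+1); total 2.
Path S→Q→T (+1); total 3.
Path S→R→T (+1); total 4.
Path S→X→T (+1); total 5.
No residual S→T path; max flow = 5.
Certifying cut of size 5: {P→T, S→Q, S→R, S→T, X→T}.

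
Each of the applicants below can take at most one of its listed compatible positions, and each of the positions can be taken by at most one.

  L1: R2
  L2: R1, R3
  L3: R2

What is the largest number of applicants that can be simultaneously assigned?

2

Unit-capacity flow: source→left, listed edges, right→sink; max matching = max flow.
Augmenting path L1→R2 (+1); matched 1.
Augmenting path L2→R1 (+1); matched 2.
No augmenting path remains; maximum matching = 2.
König certificate: {L2, R2} is a vertex cover of size 2 (every listed pair touches it), so no matching can be larger.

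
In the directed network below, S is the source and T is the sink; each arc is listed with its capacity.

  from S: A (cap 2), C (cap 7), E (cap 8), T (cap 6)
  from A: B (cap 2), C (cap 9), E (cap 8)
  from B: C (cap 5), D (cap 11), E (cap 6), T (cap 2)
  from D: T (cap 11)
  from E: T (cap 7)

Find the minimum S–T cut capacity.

15

Augment S→T: bottleneck 6, flow now 6.
Augment S→E→T: bottleneck 7, flow now 13.
Augment S→A→B→T: bottleneck 2, flow now 15.
No augmenting path remains; maximum flow = 15.
By max-flow min-cut, the minimum cut capacity equals the max flow.
In the residual graph, reachable from S: {S, C, E}.
Min-cut edges: S→A (2), S→T (6), E→T (7); capacity 2 + 6 + 7 = 15.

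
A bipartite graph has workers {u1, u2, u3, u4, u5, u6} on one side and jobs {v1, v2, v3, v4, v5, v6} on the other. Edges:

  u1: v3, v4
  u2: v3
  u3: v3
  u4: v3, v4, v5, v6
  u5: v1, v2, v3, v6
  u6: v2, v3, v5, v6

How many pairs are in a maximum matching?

Unit-capacity flow: source→left, listed edges, right→sink; max matching = max flow.
Augmenting path u1→v3 (+1); matched 1.
Augmenting path u4→v4 (+1); matched 2.
Augmenting path u5→v1 (+1); matched 3.
Augmenting path u6→v2 (+1); matched 4.
Augmenting path u2→v3→u1→v4→u4→v5 (+1); matched 5.
No augmenting path remains; maximum matching = 5.
König certificate: {u1, u4, u5, u6, v3} is a vertex cover of size 5 (every listed pair touches it), so no matching can be larger.

5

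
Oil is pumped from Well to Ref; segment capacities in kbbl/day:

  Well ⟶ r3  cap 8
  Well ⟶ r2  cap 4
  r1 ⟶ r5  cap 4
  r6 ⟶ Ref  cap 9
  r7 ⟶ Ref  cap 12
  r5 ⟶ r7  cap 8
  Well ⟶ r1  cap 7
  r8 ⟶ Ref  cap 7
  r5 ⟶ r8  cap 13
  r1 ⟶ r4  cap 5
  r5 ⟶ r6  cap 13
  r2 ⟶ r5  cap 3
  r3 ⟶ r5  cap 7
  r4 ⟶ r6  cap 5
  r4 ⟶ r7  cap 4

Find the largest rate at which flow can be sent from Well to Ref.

17

Augment Well→r1→r4→r6→Ref: bottleneck 5, flow now 5.
Augment Well→r1→r5→r6→Ref: bottleneck 2, flow now 7.
Augment Well→r2→r5→r6→Ref: bottleneck 2, flow now 9.
Augment Well→r2→r5→r7→Ref: bottleneck 1, flow now 10.
Augment Well→r3→r5→r7→Ref: bottleneck 7, flow now 17.
No augmenting path remains; maximum flow = 17.
In the residual graph, reachable from Well: {Well, r2, r3}.
Min-cut edges: Well→r1 (7), r2→r5 (3), r3→r5 (7); capacity 7 + 3 + 7 = 17.
This cut is saturated, so no flow can exceed 17.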